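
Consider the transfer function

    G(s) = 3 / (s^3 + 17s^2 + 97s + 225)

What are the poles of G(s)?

s = -4 ± 3j, -9

The poles are the roots of the denominator s^3 + 17s^2 + 97s + 225 = 0.
Trying s = -9: the polynomial evaluates to 0, so (s + 9) is a factor.
Dividing out leaves s^2 + 8s + 25 = 0.
The quadratic formula then gives s = -4 ± 3j.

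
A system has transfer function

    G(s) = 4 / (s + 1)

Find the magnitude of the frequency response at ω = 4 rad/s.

|G(j4)| ≈ 0.9701

Substitute s = j4: numerator = 4, denominator = 1 + j4.
|G(j4)| = |4| / |1 + j4| = 4 / 4.1231 ≈ 0.9701.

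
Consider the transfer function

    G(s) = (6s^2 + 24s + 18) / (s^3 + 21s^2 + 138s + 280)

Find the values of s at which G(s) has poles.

s = -4, -10, -7

The poles are the roots of the denominator s^3 + 21s^2 + 138s + 280 = 0.
Trying s = -4: the polynomial evaluates to 0, so (s + 4) is a factor.
Dividing out leaves s^2 + 17s + 70 = 0.
Factoring the quadratic: (s + 10)(s + 7) = 0.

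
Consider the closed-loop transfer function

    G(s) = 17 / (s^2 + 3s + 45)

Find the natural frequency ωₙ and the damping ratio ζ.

ωₙ ≈ 6.708 rad/s, ζ ≈ 0.2236

Compare the denominator to the standard form s^2 + 2ζωₙs + ωₙ².
ωₙ² = 45, so ωₙ = √45 ≈ 6.708 rad/s.
2ζωₙ = 3, so ζ = 3/(2·√45) ≈ 0.2236.
With ζ = 0.2236 the response is underdamped.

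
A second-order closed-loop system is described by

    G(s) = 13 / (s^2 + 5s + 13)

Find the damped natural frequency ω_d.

ω_d ≈ 2.598 rad/s

Comparing s^2 + 5s + 13 to s^2 + 2ζωₙs + ωₙ²: ωₙ = √13 ≈ 3.606 rad/s and ζ = 5/(2·√13) ≈ 0.6934.
ζωₙ = 5/2 = 2.5, so ω_d = ωₙ√(1−ζ²) = √(ωₙ² − (ζωₙ)²) = √(13 − 2.5²) = √6.75 ≈ 2.598 rad/s.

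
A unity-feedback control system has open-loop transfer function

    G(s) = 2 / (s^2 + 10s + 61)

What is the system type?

Type 0

The denominator has no factor of s at the origin — no free integrator — so this is a Type 0 system.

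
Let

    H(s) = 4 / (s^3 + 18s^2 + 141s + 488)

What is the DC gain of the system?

Set s = 0: H(0) = (4) / (488) = 1/122.

H(0) = 1/122 ≈ 0.008197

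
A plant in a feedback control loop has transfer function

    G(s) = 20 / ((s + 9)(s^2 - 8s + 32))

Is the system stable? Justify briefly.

The poles can be read from the denominator factors: s = -9, 4 ± 4j.
Since the pole(s) at s = 4 + 4j, 4 - 4j lie in the right half-plane, the system is unstable.

unstable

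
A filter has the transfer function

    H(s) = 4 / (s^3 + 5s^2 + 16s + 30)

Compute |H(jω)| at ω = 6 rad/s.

|H(j6)| ≈ 0.02082

Substitute s = j6: numerator = 4, denominator = -150 - j120.
|H(j6)| = |4| / |-150 - j120| = 4 / 192.09 ≈ 0.02082.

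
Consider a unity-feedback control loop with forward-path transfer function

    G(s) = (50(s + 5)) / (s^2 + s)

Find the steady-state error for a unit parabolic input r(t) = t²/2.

G(s) has one pole at the origin.
This is a Type 1 system; Ka = lim_{s→0} s^2·G(s) = 0, so the steady-state error for a parabola input is infinite.

e_ss = ∞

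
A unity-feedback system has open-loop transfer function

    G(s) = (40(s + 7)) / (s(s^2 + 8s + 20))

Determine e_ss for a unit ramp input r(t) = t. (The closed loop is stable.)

e_ss = 0.07143

G(s) has one pole at the origin.
This is a Type 1 system. Kv = lim_{s→0} s·G(s) = 280/20 = 14.
e_ss = 1/Kv = 1/(14) = 1/14 ≈ 0.07143.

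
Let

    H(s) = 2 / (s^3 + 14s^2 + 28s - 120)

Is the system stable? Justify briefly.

The denominator s^3 + 14s^2 + 28s - 120 factors as (s + 10)(s + 6)(s - 2), giving poles at s = -10, -6, 2.
Since the pole(s) at s = 2 lie in the right half-plane, the system is unstable.

unstable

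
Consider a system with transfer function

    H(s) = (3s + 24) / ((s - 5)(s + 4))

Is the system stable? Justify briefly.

The poles can be read from the denominator factors: s = 5, -4.
Since the pole(s) at s = 5 lie in the right half-plane, the system is unstable.

unstable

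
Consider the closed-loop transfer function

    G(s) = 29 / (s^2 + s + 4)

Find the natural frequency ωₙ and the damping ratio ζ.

ωₙ = 2 rad/s, ζ = 0.25

Compare the denominator to the standard form s^2 + 2ζωₙs + ωₙ².
ωₙ² = 4, so ωₙ = 2 rad/s.
2ζωₙ = 1, so ζ = 1/(2·2) = 0.25.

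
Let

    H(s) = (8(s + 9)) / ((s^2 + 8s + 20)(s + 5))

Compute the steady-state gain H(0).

H(0) = 18/25 ≈ 0.7200

At s = 0 each factor (s + a) contributes a and each (s^2 + bs + c) contributes c.
H(0) = 8·(9) / ((20) · (5)) = 72/100 = 18/25.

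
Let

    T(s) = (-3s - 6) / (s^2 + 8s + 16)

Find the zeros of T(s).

s = -2

Set the numerator to zero: -3s - 6 = 0, i.e. -3·(s + 2) = 0.
So s = -2.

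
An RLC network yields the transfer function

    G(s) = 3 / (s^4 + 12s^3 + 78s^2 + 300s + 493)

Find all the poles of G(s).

The poles are the roots of the denominator s^4 + 12s^3 + 78s^2 + 300s + 493 = 0.
No real roots exist; factor into two real quadratics: (s^2 + 4s + 29)(s^2 + 8s + 17) = 0.
Each quadratic gives a conjugate pair via the quadratic formula.

s = -2 + 5j, -2 - 5j, -4 + j, -4 - j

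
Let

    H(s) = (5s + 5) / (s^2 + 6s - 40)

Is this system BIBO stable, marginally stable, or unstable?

unstable

The denominator s^2 + 6s - 40 factors as (s + 10)(s - 4), giving poles at s = -10, 4.
Since the pole(s) at s = 4 lie in the right half-plane, the system is unstable.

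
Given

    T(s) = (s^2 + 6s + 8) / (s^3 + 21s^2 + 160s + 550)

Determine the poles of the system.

The poles are the roots of the denominator s^3 + 21s^2 + 160s + 550 = 0.
Trying s = -11: the polynomial evaluates to 0, so (s + 11) is a factor.
Dividing out leaves s^2 + 10s + 50 = 0.
The quadratic formula then gives s = -5 ± 5j.

s = -5 ± 5j, -11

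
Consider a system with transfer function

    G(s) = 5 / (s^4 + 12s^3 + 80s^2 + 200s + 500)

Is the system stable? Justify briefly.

stable

The denominator s^4 + 12s^3 + 80s^2 + 200s + 500 factors as (s^2 + 2s + 10)(s^2 + 10s + 50), giving poles at s = -1 + 3j, -1 - 3j, -5 + 5j, -5 - 5j.
Since all poles lie strictly in the left half-plane, the system is stable.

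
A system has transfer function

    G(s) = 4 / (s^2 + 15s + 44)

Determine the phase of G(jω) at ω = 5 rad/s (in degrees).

At s = j5: numerator = 4, denominator = 19 + j75.
∠G = ∠num − ∠den = 0° − (75.784°) = -75.78°.

∠G(j5) ≈ -75.78°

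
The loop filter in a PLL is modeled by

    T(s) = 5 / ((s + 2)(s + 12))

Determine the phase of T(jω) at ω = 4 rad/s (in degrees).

∠T(j4) ≈ -81.87°

At s = j4: numerator = 5, denominator = 8 + j56.
∠T = ∠num − ∠den = 0° − (81.870°) = -81.87°.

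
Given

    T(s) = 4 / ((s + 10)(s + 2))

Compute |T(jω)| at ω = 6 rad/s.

|T(j6)| ≈ 0.05423

Substitute s = j6: numerator = 4, denominator = -16 + j72.
|T(j6)| = |4| / |-16 + j72| = 4 / 73.756 ≈ 0.05423.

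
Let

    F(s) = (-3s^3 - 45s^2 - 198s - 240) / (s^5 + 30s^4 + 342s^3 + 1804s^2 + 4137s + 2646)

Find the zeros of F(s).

Set the numerator to zero: -3s^3 - 45s^2 - 198s - 240 = 0, i.e. -3·(s^3 + 15s^2 + 66s + 80) = 0.
Factoring: (s + 8)(s + 2)(s + 5) = 0.

s = -8, -2, -5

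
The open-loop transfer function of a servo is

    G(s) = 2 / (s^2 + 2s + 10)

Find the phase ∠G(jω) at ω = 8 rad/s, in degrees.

At s = j8: numerator = 2, denominator = -54 + j16.
∠G = ∠num − ∠den = 0° − (163.50°) = -163.5°.

∠G(j8) ≈ -163.5°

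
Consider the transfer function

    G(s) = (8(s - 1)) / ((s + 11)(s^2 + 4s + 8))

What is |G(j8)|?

|G(j8)| ≈ 0.07352

Substitute s = j8: numerator = -8 + j64, denominator = -872 - j96.
|G(j8)| = |-8 + j64| / |-872 - j96| = 64.498 / 877.27 ≈ 0.07352.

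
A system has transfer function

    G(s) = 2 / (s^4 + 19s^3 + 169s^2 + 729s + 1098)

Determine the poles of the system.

The poles are the roots of the denominator s^4 + 19s^3 + 169s^2 + 729s + 1098 = 0.
Trying s = -6: the polynomial evaluates to 0, so (s + 6) is a factor.
Dividing out leaves s^3 + 13s^2 + 91s + 183 = 0.
This factors further as (s^2 + 10s + 61)(s + 3) = 0.

s = -5 + 6j, -5 - 6j, -6, -3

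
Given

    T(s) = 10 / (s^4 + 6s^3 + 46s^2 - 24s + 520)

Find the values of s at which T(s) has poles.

s = 1 + 3j, 1 - 3j, -4 + 6j, -4 - 6j

The poles are the roots of the denominator s^4 + 6s^3 + 46s^2 - 24s + 520 = 0.
No real roots exist; factor into two real quadratics: (s^2 - 2s + 10)(s^2 + 8s + 52) = 0.
Each quadratic gives a conjugate pair via the quadratic formula.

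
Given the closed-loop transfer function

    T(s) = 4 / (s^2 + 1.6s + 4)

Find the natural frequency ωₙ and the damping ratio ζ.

ωₙ = 2 rad/s, ζ = 0.4

Compare the denominator to the standard form s^2 + 2ζωₙs + ωₙ².
ωₙ² = 4, so ωₙ = 2 rad/s.
2ζωₙ = 1.6, so ζ = 1.6/(2·2) = 0.4.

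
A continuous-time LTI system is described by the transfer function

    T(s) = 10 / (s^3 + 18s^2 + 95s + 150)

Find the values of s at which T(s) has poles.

s = -5, -3, -10

The poles are the roots of the denominator s^3 + 18s^2 + 95s + 150 = 0.
Trying s = -5: the polynomial evaluates to 0, so (s + 5) is a factor.
Dividing out leaves s^2 + 13s + 30 = 0.
Factoring the quadratic: (s + 3)(s + 10) = 0.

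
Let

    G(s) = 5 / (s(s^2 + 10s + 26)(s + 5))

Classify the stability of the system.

The poles can be read from the denominator factors: s = 0, -5 ± j, -5.
Since the simple pole(s) at s = 0 lie on the jω-axis with none in the right half-plane, the system is marginally stable.

marginally stable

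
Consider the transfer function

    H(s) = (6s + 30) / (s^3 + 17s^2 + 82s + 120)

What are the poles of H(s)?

s = -4, -10, -3

The poles are the roots of the denominator s^3 + 17s^2 + 82s + 120 = 0.
Trying s = -4: the polynomial evaluates to 0, so (s + 4) is a factor.
Dividing out leaves s^2 + 13s + 30 = 0.
Factoring the quadratic: (s + 10)(s + 3) = 0.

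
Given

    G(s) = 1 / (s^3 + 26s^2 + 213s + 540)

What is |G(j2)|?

Substitute s = j2: numerator = 1, denominator = 436 + j418.
|G(j2)| = |1| / |436 + j418| = 1 / 604.00 ≈ 0.001656.

|G(j2)| ≈ 0.001656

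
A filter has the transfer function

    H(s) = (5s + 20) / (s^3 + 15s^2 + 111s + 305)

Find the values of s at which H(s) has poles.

s = -5 ± 6j, -5

The poles are the roots of the denominator s^3 + 15s^2 + 111s + 305 = 0.
Trying s = -5: the polynomial evaluates to 0, so (s + 5) is a factor.
Dividing out leaves s^2 + 10s + 61 = 0.
The quadratic formula then gives s = -5 ± 6j.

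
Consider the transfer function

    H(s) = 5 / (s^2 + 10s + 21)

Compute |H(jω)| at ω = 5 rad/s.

Substitute s = j5: numerator = 5, denominator = -4 + j50.
|H(j5)| = |5| / |-4 + j50| = 5 / 50.160 ≈ 0.09968.

|H(j5)| ≈ 0.09968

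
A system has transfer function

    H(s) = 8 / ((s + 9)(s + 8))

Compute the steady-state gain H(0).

H(0) = 1/9 ≈ 0.1111

Set s = 0: H(0) = (8) / (72) = 1/9.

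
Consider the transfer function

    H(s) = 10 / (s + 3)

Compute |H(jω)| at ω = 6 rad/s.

|H(j6)| ≈ 1.491

Substitute s = j6: numerator = 10, denominator = 3 + j6.
|H(j6)| = |10| / |3 + j6| = 10 / 6.7082 ≈ 1.491.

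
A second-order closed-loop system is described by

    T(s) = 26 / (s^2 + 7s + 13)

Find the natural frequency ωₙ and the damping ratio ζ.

Compare the denominator to the standard form s^2 + 2ζωₙs + ωₙ².
ωₙ² = 13, so ωₙ = √13 ≈ 3.606 rad/s.
2ζωₙ = 7, so ζ = 7/(2·√13) ≈ 0.9707.

ωₙ ≈ 3.606 rad/s, ζ ≈ 0.9707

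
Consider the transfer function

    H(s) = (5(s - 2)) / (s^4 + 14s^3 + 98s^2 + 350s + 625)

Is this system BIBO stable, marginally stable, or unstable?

stable

The denominator s^4 + 14s^3 + 98s^2 + 350s + 625 factors as (s^2 + 8s + 25)(s^2 + 6s + 25), giving poles at s = -4 + 3j, -4 - 3j, -3 + 4j, -3 - 4j.
Since all poles lie strictly in the left half-plane, the system is stable.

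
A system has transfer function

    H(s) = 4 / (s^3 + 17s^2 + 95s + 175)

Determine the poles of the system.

The poles are the roots of the denominator s^3 + 17s^2 + 95s + 175 = 0.
Trying s = -5: the polynomial evaluates to 0, so (s + 5) is a factor.
Dividing out leaves s^2 + 12s + 35 = 0.
Factoring the quadratic: (s + 7)(s + 5) = 0.

s = -5, -7, -5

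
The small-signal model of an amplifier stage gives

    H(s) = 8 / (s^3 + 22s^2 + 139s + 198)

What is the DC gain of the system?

Set s = 0: H(0) = (8) / (198) = 4/99.

H(0) = 4/99 ≈ 0.04040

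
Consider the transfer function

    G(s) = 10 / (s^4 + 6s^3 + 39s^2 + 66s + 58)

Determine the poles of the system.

The poles are the roots of the denominator s^4 + 6s^3 + 39s^2 + 66s + 58 = 0.
No real roots exist; factor into two real quadratics: (s^2 + 2s + 2)(s^2 + 4s + 29) = 0.
Each quadratic gives a conjugate pair via the quadratic formula.

s = -1 ± j, -2 ± 5j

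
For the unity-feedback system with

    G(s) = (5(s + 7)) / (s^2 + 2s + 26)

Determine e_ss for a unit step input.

e_ss = 0.4262

G(s) has no poles at the origin.
This is a Type 0 system. Kp = lim_{s→0} G(s) = 35/26.
e_ss = 1/(1 + Kp) = 1/(1 + 35/26) = 26/61 ≈ 0.4262.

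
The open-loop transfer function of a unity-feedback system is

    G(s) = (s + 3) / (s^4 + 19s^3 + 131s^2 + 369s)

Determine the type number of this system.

Type 1

Factor s from the denominator: s^4 + 19s^3 + 131s^2 + 369s = s·(s^3 + 19s^2 + 131s + 369).
There is 1 pole at the origin, so the system is Type 1.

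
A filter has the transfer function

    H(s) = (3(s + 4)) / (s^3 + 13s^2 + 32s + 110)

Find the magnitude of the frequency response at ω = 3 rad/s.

|H(j3)| ≈ 0.2163

Substitute s = j3: numerator = 12 + j9, denominator = -7 + j69.
|H(j3)| = |12 + j9| / |-7 + j69| = 15 / 69.354 ≈ 0.2163.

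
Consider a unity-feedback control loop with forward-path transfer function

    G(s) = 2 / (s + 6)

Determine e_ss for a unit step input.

e_ss = 0.7500

G(s) has no poles at the origin.
This is a Type 0 system. Kp = lim_{s→0} G(s) = 2/6 = 1/3.
e_ss = 1/(1 + Kp) = 1/(1 + 1/3) = 3/4 ≈ 0.7500.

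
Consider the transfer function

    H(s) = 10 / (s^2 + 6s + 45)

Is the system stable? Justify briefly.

stable

The denominator s^2 + 6s + 45 factors as (s^2 + 6s + 45), giving poles at s = -3 + 6j, -3 - 6j.
Since all poles lie strictly in the left half-plane, the system is stable.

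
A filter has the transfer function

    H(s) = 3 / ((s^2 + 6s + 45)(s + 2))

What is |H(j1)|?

|H(j1)| ≈ 0.03021

Substitute s = j1: numerator = 3, denominator = 82 + j56.
|H(j1)| = |3| / |82 + j56| = 3 / 99.298 ≈ 0.03021.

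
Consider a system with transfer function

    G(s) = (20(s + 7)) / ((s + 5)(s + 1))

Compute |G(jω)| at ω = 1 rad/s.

|G(j1)| ≈ 19.61

Substitute s = j1: numerator = 140 + j20, denominator = 4 + j6.
|G(j1)| = |140 + j20| / |4 + j6| = 141.42 / 7.2111 ≈ 19.61.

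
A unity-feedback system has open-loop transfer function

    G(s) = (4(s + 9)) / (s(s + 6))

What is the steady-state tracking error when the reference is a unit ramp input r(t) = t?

G(s) has one pole at the origin.
This is a Type 1 system. Kv = lim_{s→0} s·G(s) = 36/6 = 6.
e_ss = 1/Kv = 1/(6) = 1/6 ≈ 0.1667.

e_ss = 0.1667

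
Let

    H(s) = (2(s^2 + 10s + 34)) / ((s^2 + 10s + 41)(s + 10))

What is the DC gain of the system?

H(0) = 34/205 ≈ 0.1659

At s = 0 each factor (s + a) contributes a and each (s^2 + bs + c) contributes c.
H(0) = 2·(34) / ((41) · (10)) = 68/410 = 34/205.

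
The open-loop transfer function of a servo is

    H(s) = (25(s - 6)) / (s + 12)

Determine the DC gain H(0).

Set s = 0: H(0) = (-150) / (12) = -25/2.

H(0) = -25/2 ≈ -12.50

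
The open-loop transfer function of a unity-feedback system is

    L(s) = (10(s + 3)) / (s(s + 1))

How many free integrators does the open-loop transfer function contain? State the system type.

Type 1

The denominator has 1 factor of s at the origin (free integrator), so this is a Type 1 system.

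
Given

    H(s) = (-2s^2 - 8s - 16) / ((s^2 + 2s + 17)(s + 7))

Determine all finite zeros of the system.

Set the numerator to zero: -2s^2 - 8s - 16 = 0, i.e. -2·(s^2 + 4s + 8) = 0.
Factoring: (s^2 + 4s + 8) = 0.

s = -2 ± 2j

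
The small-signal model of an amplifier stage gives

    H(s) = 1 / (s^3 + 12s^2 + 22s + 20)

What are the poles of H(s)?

The poles are the roots of the denominator s^3 + 12s^2 + 22s + 20 = 0.
Trying s = -10: the polynomial evaluates to 0, so (s + 10) is a factor.
Dividing out leaves s^2 + 2s + 2 = 0.
The quadratic formula then gives s = -1 ± 1j.

s = -1 + j, -1 - j, -10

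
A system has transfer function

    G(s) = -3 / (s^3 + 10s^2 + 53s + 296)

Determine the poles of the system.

s = -1 ± 6j, -8

The poles are the roots of the denominator s^3 + 10s^2 + 53s + 296 = 0.
Trying s = -8: the polynomial evaluates to 0, so (s + 8) is a factor.
Dividing out leaves s^2 + 2s + 37 = 0.
The quadratic formula then gives s = -1 ± 6j.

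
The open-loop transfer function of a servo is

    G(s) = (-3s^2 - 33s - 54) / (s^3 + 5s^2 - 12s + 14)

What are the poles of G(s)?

s = 1 ± j, -7

The poles are the roots of the denominator s^3 + 5s^2 - 12s + 14 = 0.
Trying s = -7: the polynomial evaluates to 0, so (s + 7) is a factor.
Dividing out leaves s^2 - 2s + 2 = 0.
The quadratic formula then gives s = 1 ± 1j.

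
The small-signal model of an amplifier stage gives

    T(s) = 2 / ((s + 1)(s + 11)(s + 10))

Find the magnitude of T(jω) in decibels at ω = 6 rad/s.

|T(j6)|_dB ≈ -53.0 dB

Substitute s = j6: numerator = 2, denominator = -682 + j570.
|T(j6)| = |2| / |-682 + j570| = 2 / 888.83 ≈ 0.002250.
In decibels: 20·log₁₀(0.002250) ≈ -53.0 dB.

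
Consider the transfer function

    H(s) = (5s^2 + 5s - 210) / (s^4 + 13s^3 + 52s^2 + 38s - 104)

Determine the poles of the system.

The poles are the roots of the denominator s^4 + 13s^3 + 52s^2 + 38s - 104 = 0.
Trying s = 1: the polynomial evaluates to 0, so (s - 1) is a factor.
Dividing out leaves s^3 + 14s^2 + 66s + 104 = 0.
This factors further as (s^2 + 10s + 26)(s + 4) = 0.

s = -5 ± j, 1, -4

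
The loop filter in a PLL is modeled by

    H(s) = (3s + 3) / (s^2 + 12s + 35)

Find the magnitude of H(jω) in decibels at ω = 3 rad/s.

Substitute s = j3: numerator = 3 + j9, denominator = 26 + j36.
|H(j3)| = |3 + j9| / |26 + j36| = 9.4868 / 44.407 ≈ 0.2136.
In decibels: 20·log₁₀(0.2136) ≈ -13.4 dB.

|H(j3)|_dB ≈ -13.4 dB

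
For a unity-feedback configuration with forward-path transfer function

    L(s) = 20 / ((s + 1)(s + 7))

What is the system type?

Type 0

The denominator has no factor of s at the origin — no free integrator — so this is a Type 0 system.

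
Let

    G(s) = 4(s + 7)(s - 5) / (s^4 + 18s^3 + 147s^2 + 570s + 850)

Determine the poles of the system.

s = -4 ± j, -5 ± 5j

The poles are the roots of the denominator s^4 + 18s^3 + 147s^2 + 570s + 850 = 0.
No real roots exist; factor into two real quadratics: (s^2 + 8s + 17)(s^2 + 10s + 50) = 0.
Each quadratic gives a conjugate pair via the quadratic formula.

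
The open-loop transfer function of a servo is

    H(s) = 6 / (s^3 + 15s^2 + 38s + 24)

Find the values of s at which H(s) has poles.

The poles are the roots of the denominator s^3 + 15s^2 + 38s + 24 = 0.
Trying s = -1: the polynomial evaluates to 0, so (s + 1) is a factor.
Dividing out leaves s^2 + 14s + 24 = 0.
Factoring the quadratic: (s + 12)(s + 2) = 0.

s = -1, -12, -2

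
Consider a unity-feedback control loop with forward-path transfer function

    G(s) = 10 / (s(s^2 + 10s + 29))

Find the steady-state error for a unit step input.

G(s) has one pole at the origin.
This is a Type 1 system; for a step input the steady-state error is zero.

e_ss = 0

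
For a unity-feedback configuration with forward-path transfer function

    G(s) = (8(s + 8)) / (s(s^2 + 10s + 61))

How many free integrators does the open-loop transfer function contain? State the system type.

The denominator has 1 factor of s at the origin (free integrator), so this is a Type 1 system.

Type 1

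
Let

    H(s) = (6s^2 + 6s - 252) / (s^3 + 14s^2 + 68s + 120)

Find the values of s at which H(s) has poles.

The poles are the roots of the denominator s^3 + 14s^2 + 68s + 120 = 0.
Trying s = -6: the polynomial evaluates to 0, so (s + 6) is a factor.
Dividing out leaves s^2 + 8s + 20 = 0.
The quadratic formula then gives s = -4 ± 2j.

s = -4 ± 2j, -6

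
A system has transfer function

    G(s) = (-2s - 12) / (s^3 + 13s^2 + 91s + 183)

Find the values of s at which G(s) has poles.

s = -5 ± 6j, -3

The poles are the roots of the denominator s^3 + 13s^2 + 91s + 183 = 0.
Trying s = -3: the polynomial evaluates to 0, so (s + 3) is a factor.
Dividing out leaves s^2 + 10s + 61 = 0.
The quadratic formula then gives s = -5 ± 6j.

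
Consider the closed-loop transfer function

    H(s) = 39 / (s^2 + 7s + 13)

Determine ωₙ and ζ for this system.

ωₙ ≈ 3.606 rad/s, ζ ≈ 0.9707

Compare the denominator to the standard form s^2 + 2ζωₙs + ωₙ².
ωₙ² = 13, so ωₙ = √13 ≈ 3.606 rad/s.
2ζωₙ = 7, so ζ = 7/(2·√13) ≈ 0.9707.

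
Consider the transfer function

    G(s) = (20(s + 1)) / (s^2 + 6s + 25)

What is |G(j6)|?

|G(j6)| ≈ 3.232

Substitute s = j6: numerator = 20 + j120, denominator = -11 + j36.
|G(j6)| = |20 + j120| / |-11 + j36| = 121.66 / 37.643 ≈ 3.232.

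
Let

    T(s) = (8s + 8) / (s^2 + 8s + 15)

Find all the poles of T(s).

s = -3, -5

The poles are the roots of the denominator s^2 + 8s + 15 = 0.
Factoring: (s + 3)(s + 5) = 0, so s = -3 and s = -5.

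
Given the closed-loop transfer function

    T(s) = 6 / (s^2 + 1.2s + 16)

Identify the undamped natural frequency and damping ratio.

Compare the denominator to the standard form s^2 + 2ζωₙs + ωₙ².
ωₙ² = 16, so ωₙ = 4 rad/s.
2ζωₙ = 1.2, so ζ = 1.2/(2·4) = 0.15.

ωₙ = 4 rad/s, ζ = 0.15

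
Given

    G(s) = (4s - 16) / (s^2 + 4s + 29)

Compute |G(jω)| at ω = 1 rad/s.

Substitute s = j1: numerator = -16 + j4, denominator = 28 + j4.
|G(j1)| = |-16 + j4| / |28 + j4| = 16.492 / 28.284 ≈ 0.5831.

|G(j1)| ≈ 0.5831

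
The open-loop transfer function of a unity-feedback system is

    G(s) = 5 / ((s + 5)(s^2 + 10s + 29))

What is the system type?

The denominator has no factor of s at the origin — no free integrator — so this is a Type 0 system.

Type 0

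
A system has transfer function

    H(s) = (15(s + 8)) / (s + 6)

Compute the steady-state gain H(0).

H(0) = 20

At s = 0 each factor (s + a) contributes a and each (s^2 + bs + c) contributes c.
H(0) = 15·(8) / ((6)) = 120/6 = 20.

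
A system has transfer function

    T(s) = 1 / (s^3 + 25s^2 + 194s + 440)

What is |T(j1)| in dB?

Substitute s = j1: numerator = 1, denominator = 415 + j193.
|T(j1)| = |1| / |415 + j193| = 1 / 457.68 ≈ 0.002185.
In decibels: 20·log₁₀(0.002185) ≈ -53.2 dB.

|T(j1)|_dB ≈ -53.2 dB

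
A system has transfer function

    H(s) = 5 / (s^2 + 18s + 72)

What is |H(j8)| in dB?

|H(j8)|_dB ≈ -29.2 dB

Substitute s = j8: numerator = 5, denominator = 8 + j144.
|H(j8)| = |5| / |8 + j144| = 5 / 144.22 ≈ 0.03467.
In decibels: 20·log₁₀(0.03467) ≈ -29.2 dB.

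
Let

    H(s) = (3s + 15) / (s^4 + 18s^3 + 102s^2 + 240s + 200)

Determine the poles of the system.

The poles are the roots of the denominator s^4 + 18s^3 + 102s^2 + 240s + 200 = 0.
Trying s = -2: the polynomial evaluates to 0, so (s + 2) is a factor.
Dividing out leaves s^3 + 16s^2 + 70s + 100 = 0.
This factors further as (s^2 + 6s + 10)(s + 10) = 0.

s = -3 ± j, -2, -10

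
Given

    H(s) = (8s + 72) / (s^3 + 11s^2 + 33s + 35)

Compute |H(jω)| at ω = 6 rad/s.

|H(j6)| ≈ 0.2394

Substitute s = j6: numerator = 72 + j48, denominator = -361 - j18.
|H(j6)| = |72 + j48| / |-361 - j18| = 86.533 / 361.45 ≈ 0.2394.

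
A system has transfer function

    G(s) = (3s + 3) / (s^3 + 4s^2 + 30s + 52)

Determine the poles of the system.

s = -2, -1 ± 5j

The poles are the roots of the denominator s^3 + 4s^2 + 30s + 52 = 0.
Trying s = -2: the polynomial evaluates to 0, so (s + 2) is a factor.
Dividing out leaves s^2 + 2s + 26 = 0.
The quadratic formula then gives s = -1 ± 5j.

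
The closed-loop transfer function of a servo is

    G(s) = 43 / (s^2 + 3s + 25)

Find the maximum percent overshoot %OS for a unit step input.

%OS ≈ 37.2%

Comparing s^2 + 3s + 25 to s^2 + 2ζωₙs + ωₙ²: ωₙ = 5 rad/s and ζ = 3/(2·5) = 0.3.
%OS = 100·exp(−πζ/√(1−ζ²)) = 100·exp(−π·0.3/√(1−0.3²)) ≈ 37.2%.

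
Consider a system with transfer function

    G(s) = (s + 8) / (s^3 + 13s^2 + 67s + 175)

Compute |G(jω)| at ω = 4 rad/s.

Substitute s = j4: numerator = 8 + j4, denominator = -33 + j204.
|G(j4)| = |8 + j4| / |-33 + j204| = 8.9443 / 206.65 ≈ 0.04328.

|G(j4)| ≈ 0.04328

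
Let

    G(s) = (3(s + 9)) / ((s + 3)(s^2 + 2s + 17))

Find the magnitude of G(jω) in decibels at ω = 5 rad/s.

|G(j5)|_dB ≈ -7.67 dB

Substitute s = j5: numerator = 27 + j15, denominator = -74 - j10.
|G(j5)| = |27 + j15| / |-74 - j10| = 30.887 / 74.673 ≈ 0.4136.
In decibels: 20·log₁₀(0.4136) ≈ -7.67 dB.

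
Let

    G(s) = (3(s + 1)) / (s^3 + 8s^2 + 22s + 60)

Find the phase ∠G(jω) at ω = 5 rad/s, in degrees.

At s = j5: numerator = 3 + j15, denominator = -140 - j15.
∠G = ∠num − ∠den = 78.690° − (-173.88°) = 252.6°, which wraps to -107.4°.

∠G(j5) ≈ -107.4°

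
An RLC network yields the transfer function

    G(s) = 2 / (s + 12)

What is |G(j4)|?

Substitute s = j4: numerator = 2, denominator = 12 + j4.
|G(j4)| = |2| / |12 + j4| = 2 / 12.649 ≈ 0.1581.

|G(j4)| ≈ 0.1581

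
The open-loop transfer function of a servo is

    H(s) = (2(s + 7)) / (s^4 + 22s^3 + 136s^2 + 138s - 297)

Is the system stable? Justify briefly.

unstable

The denominator s^4 + 22s^3 + 136s^2 + 138s - 297 factors as (s + 3)(s - 1)(s + 11)(s + 9), giving poles at s = -3, 1, -11, -9.
Since the pole(s) at s = 1 lie in the right half-plane, the system is unstable.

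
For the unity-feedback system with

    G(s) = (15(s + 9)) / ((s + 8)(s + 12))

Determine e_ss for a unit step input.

G(s) has no poles at the origin.
This is a Type 0 system. Kp = lim_{s→0} G(s) = 135/96 = 45/32.
e_ss = 1/(1 + Kp) = 1/(1 + 45/32) = 32/77 ≈ 0.4156.

e_ss = 0.4156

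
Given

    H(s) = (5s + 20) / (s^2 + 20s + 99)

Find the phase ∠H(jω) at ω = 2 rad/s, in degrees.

∠H(j2) ≈ 3.731°

At s = j2: numerator = 20 + j10, denominator = 95 + j40.
∠H = ∠num − ∠den = 26.565° − (22.834°) = 3.731°.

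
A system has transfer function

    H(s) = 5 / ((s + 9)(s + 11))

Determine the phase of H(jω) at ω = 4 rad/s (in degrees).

At s = j4: numerator = 5, denominator = 83 + j80.
∠H = ∠num − ∠den = 0° − (43.946°) = -43.95°.

∠H(j4) ≈ -43.95°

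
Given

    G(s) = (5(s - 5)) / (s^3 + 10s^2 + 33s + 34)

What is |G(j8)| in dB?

Substitute s = j8: numerator = -25 + j40, denominator = -606 - j248.
|G(j8)| = |-25 + j40| / |-606 - j248| = 47.170 / 654.78 ≈ 0.07204.
In decibels: 20·log₁₀(0.07204) ≈ -22.8 dB.

|G(j8)|_dB ≈ -22.8 dB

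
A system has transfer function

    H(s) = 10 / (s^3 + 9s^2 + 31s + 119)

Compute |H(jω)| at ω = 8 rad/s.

Substitute s = j8: numerator = 10, denominator = -457 - j264.
|H(j8)| = |10| / |-457 - j264| = 10 / 527.77 ≈ 0.01895.

|H(j8)| ≈ 0.01895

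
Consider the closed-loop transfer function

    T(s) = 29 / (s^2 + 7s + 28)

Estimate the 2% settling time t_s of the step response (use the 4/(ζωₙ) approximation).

Comparing s^2 + 7s + 28 to s^2 + 2ζωₙs + ωₙ²: ωₙ = √28 ≈ 5.292 rad/s and ζ = 7/(2·√28) ≈ 0.6614.
ζωₙ = 7/2 = 3.5, so t_s ≈ 4/(ζωₙ) = 4/3.5 ≈ 1.143 s.

t_s ≈ 1.143 s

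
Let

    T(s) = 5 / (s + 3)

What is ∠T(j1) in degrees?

At s = j1: numerator = 5, denominator = 3 + j1.
∠T = ∠num − ∠den = 0° − (18.435°) = -18.43°.

∠T(j1) ≈ -18.43°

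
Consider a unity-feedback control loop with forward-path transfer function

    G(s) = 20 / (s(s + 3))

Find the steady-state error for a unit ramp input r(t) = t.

e_ss = 0.1500

G(s) has one pole at the origin.
This is a Type 1 system. Kv = lim_{s→0} s·G(s) = 20/3.
e_ss = 1/Kv = 1/(20/3) = 3/20 ≈ 0.1500.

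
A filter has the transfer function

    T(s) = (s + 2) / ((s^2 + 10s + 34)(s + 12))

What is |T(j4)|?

|T(j4)| ≈ 0.008060

Substitute s = j4: numerator = 2 + j4, denominator = 56 + j552.
|T(j4)| = |2 + j4| / |56 + j552| = 4.4721 / 554.83 ≈ 0.008060.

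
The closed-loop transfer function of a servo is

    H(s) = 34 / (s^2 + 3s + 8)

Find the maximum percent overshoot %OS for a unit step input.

Comparing s^2 + 3s + 8 to s^2 + 2ζωₙs + ωₙ²: ωₙ = √8 ≈ 2.828 rad/s and ζ = 3/(2·√8) ≈ 0.5303.
%OS = 100·exp(−πζ/√(1−ζ²)) = 100·exp(−π·0.5303/√(1−0.5303²)) ≈ 14.0%.

%OS ≈ 14.0%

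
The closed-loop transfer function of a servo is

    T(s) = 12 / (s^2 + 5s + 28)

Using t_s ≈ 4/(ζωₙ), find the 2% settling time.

t_s ≈ 1.600 s

Comparing s^2 + 5s + 28 to s^2 + 2ζωₙs + ωₙ²: ωₙ = √28 ≈ 5.292 rad/s and ζ = 5/(2·√28) ≈ 0.4725.
ζωₙ = 5/2 = 2.5, so t_s ≈ 4/(ζωₙ) = 4/2.5 = 1.600 s.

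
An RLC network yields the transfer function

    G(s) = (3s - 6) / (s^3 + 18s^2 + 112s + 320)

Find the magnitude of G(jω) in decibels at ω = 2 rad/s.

Substitute s = j2: numerator = -6 + j6, denominator = 248 + j216.
|G(j2)| = |-6 + j6| / |248 + j216| = 8.4853 / 328.88 ≈ 0.02580.
In decibels: 20·log₁₀(0.02580) ≈ -31.8 dB.

|G(j2)|_dB ≈ -31.8 dB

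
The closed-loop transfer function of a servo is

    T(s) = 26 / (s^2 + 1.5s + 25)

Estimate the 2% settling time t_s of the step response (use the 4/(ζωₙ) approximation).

t_s ≈ 5.333 s

Comparing s^2 + 1.5s + 25 to s^2 + 2ζωₙs + ωₙ²: ωₙ = 5 rad/s and ζ = 1.5/(2·5) = 0.15.
ζωₙ = 1.5/2 = 0.75, so t_s ≈ 4/(ζωₙ) = 4/0.75 ≈ 5.333 s.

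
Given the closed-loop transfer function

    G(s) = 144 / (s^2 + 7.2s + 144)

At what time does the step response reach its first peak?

t_p ≈ 0.2744 s

Comparing s^2 + 7.2s + 144 to s^2 + 2ζωₙs + ωₙ²: ωₙ = 12 rad/s and ζ = 7.2/(2·12) = 0.3.
ζωₙ = 7.2/2 = 3.6, so ω_d = ωₙ√(1−ζ²) = √(ωₙ² − (ζωₙ)²) = √(144 − 3.6²) = √131.04 ≈ 11.45 rad/s.
t_p = π/ω_d = π/11.45 ≈ 0.2744 s.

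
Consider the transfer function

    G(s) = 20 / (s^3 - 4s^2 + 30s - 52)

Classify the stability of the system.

The denominator s^3 - 4s^2 + 30s - 52 factors as (s - 2)(s^2 - 2s + 26), giving poles at s = 2, 1 ± 5j.
Since the pole(s) at s = 2, 1 + 5j, 1 - 5j lie in the right half-plane, the system is unstable.

unstable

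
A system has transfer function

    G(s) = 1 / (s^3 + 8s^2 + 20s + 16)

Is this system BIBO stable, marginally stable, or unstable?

The denominator s^3 + 8s^2 + 20s + 16 factors as (s + 2)^2(s + 4), giving poles at s = -2, -4, -2.
Since all poles lie strictly in the left half-plane, the system is stable.

stable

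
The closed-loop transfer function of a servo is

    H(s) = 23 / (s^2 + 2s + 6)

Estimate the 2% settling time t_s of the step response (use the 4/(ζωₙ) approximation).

Comparing s^2 + 2s + 6 to s^2 + 2ζωₙs + ωₙ²: ωₙ = √6 ≈ 2.449 rad/s and ζ = 2/(2·√6) ≈ 0.4082.
ζωₙ = 2/2 = 1, so t_s ≈ 4/(ζωₙ) = 4/1 = 4 s.

t_s ≈ 4 s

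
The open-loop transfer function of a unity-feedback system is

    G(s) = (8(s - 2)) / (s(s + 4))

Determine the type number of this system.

The denominator has 1 factor of s at the origin (free integrator), so this is a Type 1 system.

Type 1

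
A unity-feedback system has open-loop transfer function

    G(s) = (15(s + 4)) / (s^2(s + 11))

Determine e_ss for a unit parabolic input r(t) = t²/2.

G(s) has 2 poles at the origin.
This is a Type 2 system. Ka = lim_{s→0} s^2·G(s) = 60/11.
e_ss = 1/Ka = 1/(60/11) = 11/60 ≈ 0.1833.

e_ss = 0.1833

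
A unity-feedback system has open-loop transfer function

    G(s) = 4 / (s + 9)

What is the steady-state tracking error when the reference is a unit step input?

G(s) has no poles at the origin.
This is a Type 0 system. Kp = lim_{s→0} G(s) = 4/9.
e_ss = 1/(1 + Kp) = 1/(1 + 4/9) = 9/13 ≈ 0.6923.

e_ss = 0.6923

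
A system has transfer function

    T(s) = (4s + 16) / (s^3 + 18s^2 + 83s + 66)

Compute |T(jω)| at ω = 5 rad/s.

Substitute s = j5: numerator = 16 + j20, denominator = -384 + j290.
|T(j5)| = |16 + j20| / |-384 + j290| = 25.612 / 481.20 ≈ 0.05323.

|T(j5)| ≈ 0.05323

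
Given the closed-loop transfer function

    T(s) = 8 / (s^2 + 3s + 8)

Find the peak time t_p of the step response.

Comparing s^2 + 3s + 8 to s^2 + 2ζωₙs + ωₙ²: ωₙ = √8 ≈ 2.828 rad/s and ζ = 3/(2·√8) ≈ 0.5303.
ζωₙ = 3/2 = 1.5, so ω_d = ωₙ√(1−ζ²) = √(ωₙ² − (ζωₙ)²) = √(8 − 1.5²) = √5.75 ≈ 2.398 rad/s.
t_p = π/ω_d = π/2.398 ≈ 1.310 s.

t_p ≈ 1.310 s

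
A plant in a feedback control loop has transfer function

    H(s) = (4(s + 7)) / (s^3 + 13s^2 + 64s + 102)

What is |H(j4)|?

Substitute s = j4: numerator = 28 + j16, denominator = -106 + j192.
|H(j4)| = |28 + j16| / |-106 + j192| = 32.249 / 219.32 ≈ 0.1470.

|H(j4)| ≈ 0.1470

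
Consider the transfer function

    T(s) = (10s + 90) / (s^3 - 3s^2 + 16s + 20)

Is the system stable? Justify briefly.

unstable

The denominator s^3 - 3s^2 + 16s + 20 factors as (s^2 - 4s + 20)(s + 1), giving poles at s = 2 + 4j, 2 - 4j, -1.
Since the pole(s) at s = 2 + 4j, 2 - 4j lie in the right half-plane, the system is unstable.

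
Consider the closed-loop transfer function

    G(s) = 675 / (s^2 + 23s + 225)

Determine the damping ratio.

ζ ≈ 0.7667

Compare the denominator to the standard form s^2 + 2ζωₙs + ωₙ².
ωₙ² = 225, so ωₙ = 15 rad/s.
2ζωₙ = 23, so ζ = 23/(2·15) ≈ 0.7667.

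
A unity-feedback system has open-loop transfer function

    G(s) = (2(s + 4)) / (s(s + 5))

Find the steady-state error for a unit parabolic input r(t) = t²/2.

e_ss = ∞

G(s) has one pole at the origin.
This is a Type 1 system; Ka = lim_{s→0} s^2·G(s) = 0, so the steady-state error for a parabola input is infinite.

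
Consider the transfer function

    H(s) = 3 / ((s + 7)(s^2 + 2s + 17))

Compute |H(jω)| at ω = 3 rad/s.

Substitute s = j3: numerator = 3, denominator = 38 + j66.
|H(j3)| = |3| / |38 + j66| = 3 / 76.158 ≈ 0.03939.

|H(j3)| ≈ 0.03939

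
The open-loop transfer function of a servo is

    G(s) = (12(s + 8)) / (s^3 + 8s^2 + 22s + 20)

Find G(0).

Set s = 0: G(0) = (96) / (20) = 24/5.

G(0) = 24/5 ≈ 4.800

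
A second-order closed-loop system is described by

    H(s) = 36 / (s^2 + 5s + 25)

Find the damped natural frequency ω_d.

Comparing s^2 + 5s + 25 to s^2 + 2ζωₙs + ωₙ²: ωₙ = 5 rad/s and ζ = 5/(2·5) = 0.5.
ζωₙ = 5/2 = 2.5, so ω_d = ωₙ√(1−ζ²) = √(ωₙ² − (ζωₙ)²) = √(25 − 2.5²) = √18.75 ≈ 4.330 rad/s.

ω_d ≈ 4.330 rad/s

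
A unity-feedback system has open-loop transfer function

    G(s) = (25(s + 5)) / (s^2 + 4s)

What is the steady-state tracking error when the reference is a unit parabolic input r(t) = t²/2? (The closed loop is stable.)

e_ss = ∞

G(s) has one pole at the origin.
This is a Type 1 system; Ka = lim_{s→0} s^2·G(s) = 0, so the steady-state error for a parabola input is infinite.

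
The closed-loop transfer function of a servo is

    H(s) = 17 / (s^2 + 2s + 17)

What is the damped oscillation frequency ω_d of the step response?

ω_d = 4 rad/s

Comparing s^2 + 2s + 17 to s^2 + 2ζωₙs + ωₙ²: ωₙ = √17 ≈ 4.123 rad/s and ζ = 2/(2·√17) ≈ 0.2425.
ζωₙ = 2/2 = 1, so ω_d = ωₙ√(1−ζ²) = √(ωₙ² − (ζωₙ)²) = √(17 − 1²) = √16 = 4 rad/s.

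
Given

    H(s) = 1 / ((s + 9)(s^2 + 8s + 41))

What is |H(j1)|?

Substitute s = j1: numerator = 1, denominator = 352 + j112.
|H(j1)| = |1| / |352 + j112| = 1 / 369.39 ≈ 0.002707.

|H(j1)| ≈ 0.002707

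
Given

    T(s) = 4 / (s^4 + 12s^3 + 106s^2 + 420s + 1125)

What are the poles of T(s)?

s = -3 + 6j, -3 - 6j, -3 + 4j, -3 - 4j

The poles are the roots of the denominator s^4 + 12s^3 + 106s^2 + 420s + 1125 = 0.
No real roots exist; factor into two real quadratics: (s^2 + 6s + 45)(s^2 + 6s + 25) = 0.
Each quadratic gives a conjugate pair via the quadratic formula.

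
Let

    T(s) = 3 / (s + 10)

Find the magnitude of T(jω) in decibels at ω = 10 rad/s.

Substitute s = j10: numerator = 3, denominator = 10 + j10.
|T(j10)| = |3| / |10 + j10| = 3 / 14.142 ≈ 0.2121.
In decibels: 20·log₁₀(0.2121) ≈ -13.5 dB.

|T(j10)|_dB ≈ -13.5 dB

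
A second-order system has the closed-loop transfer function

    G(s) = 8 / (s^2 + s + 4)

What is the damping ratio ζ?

Compare the denominator to the standard form s^2 + 2ζωₙs + ωₙ².
ωₙ² = 4, so ωₙ = 2 rad/s.
2ζωₙ = 1, so ζ = 1/(2·2) = 0.25.

ζ = 0.25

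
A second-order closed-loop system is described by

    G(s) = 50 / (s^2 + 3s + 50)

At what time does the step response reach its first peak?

Comparing s^2 + 3s + 50 to s^2 + 2ζωₙs + ωₙ²: ωₙ = √50 ≈ 7.071 rad/s and ζ = 3/(2·√50) ≈ 0.2121.
ζωₙ = 3/2 = 1.5, so ω_d = ωₙ√(1−ζ²) = √(ωₙ² − (ζωₙ)²) = √(50 − 1.5²) = √47.75 ≈ 6.910 rad/s.
t_p = π/ω_d = π/6.910 ≈ 0.4546 s.

t_p ≈ 0.4546 s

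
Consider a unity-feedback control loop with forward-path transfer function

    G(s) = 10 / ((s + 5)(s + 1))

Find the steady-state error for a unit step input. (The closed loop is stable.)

e_ss = 0.3333

G(s) has no poles at the origin.
This is a Type 0 system. Kp = lim_{s→0} G(s) = 10/5 = 2.
e_ss = 1/(1 + Kp) = 1/(1 + 2) = 1/3 ≈ 0.3333.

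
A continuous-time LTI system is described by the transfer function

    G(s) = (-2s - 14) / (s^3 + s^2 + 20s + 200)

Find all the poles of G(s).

s = 2 ± 6j, -5

The poles are the roots of the denominator s^3 + s^2 + 20s + 200 = 0.
Trying s = -5: the polynomial evaluates to 0, so (s + 5) is a factor.
Dividing out leaves s^2 - 4s + 40 = 0.
The quadratic formula then gives s = 2 ± 6j.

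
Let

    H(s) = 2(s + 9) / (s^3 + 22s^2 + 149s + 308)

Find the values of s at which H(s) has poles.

s = -11, -7, -4

The poles are the roots of the denominator s^3 + 22s^2 + 149s + 308 = 0.
Trying s = -11: the polynomial evaluates to 0, so (s + 11) is a factor.
Dividing out leaves s^2 + 11s + 28 = 0.
Factoring the quadratic: (s + 7)(s + 4) = 0.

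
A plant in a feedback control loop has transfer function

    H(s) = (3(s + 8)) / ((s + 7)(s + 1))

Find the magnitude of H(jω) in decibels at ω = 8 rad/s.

|H(j8)|_dB ≈ -8.05 dB

Substitute s = j8: numerator = 24 + j24, denominator = -57 + j64.
|H(j8)| = |24 + j24| / |-57 + j64| = 33.941 / 85.703 ≈ 0.3960.
In decibels: 20·log₁₀(0.3960) ≈ -8.05 dB.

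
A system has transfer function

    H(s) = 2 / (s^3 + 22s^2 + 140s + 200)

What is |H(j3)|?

|H(j3)| ≈ 0.005089

Substitute s = j3: numerator = 2, denominator = 2 + j393.
|H(j3)| = |2| / |2 + j393| = 2 / 393.01 ≈ 0.005089.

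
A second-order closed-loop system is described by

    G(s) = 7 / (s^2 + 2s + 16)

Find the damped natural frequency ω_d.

Comparing s^2 + 2s + 16 to s^2 + 2ζωₙs + ωₙ²: ωₙ = 4 rad/s and ζ = 2/(2·4) = 0.25.
ζωₙ = 2/2 = 1, so ω_d = ωₙ√(1−ζ²) = √(ωₙ² − (ζωₙ)²) = √(16 − 1²) = √15 ≈ 3.873 rad/s.

ω_d ≈ 3.873 rad/s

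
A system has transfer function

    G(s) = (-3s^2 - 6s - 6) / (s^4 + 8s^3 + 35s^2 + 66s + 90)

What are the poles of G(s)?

The poles are the roots of the denominator s^4 + 8s^3 + 35s^2 + 66s + 90 = 0.
No real roots exist; factor into two real quadratics: (s^2 + 6s + 18)(s^2 + 2s + 5) = 0.
Each quadratic gives a conjugate pair via the quadratic formula.

s = -3 ± 3j, -1 ± 2j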